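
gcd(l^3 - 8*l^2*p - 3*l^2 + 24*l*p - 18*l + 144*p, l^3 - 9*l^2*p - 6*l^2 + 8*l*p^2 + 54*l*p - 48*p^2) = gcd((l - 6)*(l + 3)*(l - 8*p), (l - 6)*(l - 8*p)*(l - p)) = -l^2 + 8*l*p + 6*l - 48*p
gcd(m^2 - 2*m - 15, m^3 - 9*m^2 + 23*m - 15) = m - 5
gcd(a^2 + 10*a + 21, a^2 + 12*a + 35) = a + 7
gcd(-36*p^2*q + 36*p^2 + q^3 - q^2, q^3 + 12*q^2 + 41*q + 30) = 1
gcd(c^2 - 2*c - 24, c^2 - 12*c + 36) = c - 6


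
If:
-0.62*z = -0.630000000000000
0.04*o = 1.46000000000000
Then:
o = 36.50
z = 1.02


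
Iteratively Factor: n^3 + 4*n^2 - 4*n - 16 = (n + 2)*(n^2 + 2*n - 8) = (n + 2)*(n + 4)*(n - 2)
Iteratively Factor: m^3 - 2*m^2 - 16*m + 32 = (m + 4)*(m^2 - 6*m + 8) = (m - 4)*(m + 4)*(m - 2)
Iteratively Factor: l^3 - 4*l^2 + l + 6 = (l + 1)*(l^2 - 5*l + 6) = (l - 3)*(l + 1)*(l - 2)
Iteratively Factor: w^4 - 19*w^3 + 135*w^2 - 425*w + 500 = (w - 5)*(w^3 - 14*w^2 + 65*w - 100) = (w - 5)^2*(w^2 - 9*w + 20) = (w - 5)^3*(w - 4)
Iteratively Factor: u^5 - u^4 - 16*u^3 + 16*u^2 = (u - 1)*(u^4 - 16*u^2) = (u - 4)*(u - 1)*(u^3 + 4*u^2) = (u - 4)*(u - 1)*(u + 4)*(u^2) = u*(u - 4)*(u - 1)*(u + 4)*(u)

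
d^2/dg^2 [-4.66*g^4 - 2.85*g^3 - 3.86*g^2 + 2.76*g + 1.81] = -55.92*g^2 - 17.1*g - 7.72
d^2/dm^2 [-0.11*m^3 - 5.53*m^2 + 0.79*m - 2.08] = -0.66*m - 11.06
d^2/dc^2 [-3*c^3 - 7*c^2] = -18*c - 14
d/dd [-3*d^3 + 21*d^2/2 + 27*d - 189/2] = -9*d^2 + 21*d + 27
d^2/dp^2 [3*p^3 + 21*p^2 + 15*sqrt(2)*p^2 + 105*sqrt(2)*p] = 18*p + 42 + 30*sqrt(2)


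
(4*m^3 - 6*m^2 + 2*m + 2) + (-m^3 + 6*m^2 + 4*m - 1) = 3*m^3 + 6*m + 1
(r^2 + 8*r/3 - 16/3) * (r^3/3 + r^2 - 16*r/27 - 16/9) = r^5/3 + 17*r^4/9 + 8*r^3/27 - 704*r^2/81 - 128*r/81 + 256/27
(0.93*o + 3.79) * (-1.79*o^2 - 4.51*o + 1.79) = -1.6647*o^3 - 10.9784*o^2 - 15.4282*o + 6.7841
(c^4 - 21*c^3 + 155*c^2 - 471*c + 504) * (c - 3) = c^5 - 24*c^4 + 218*c^3 - 936*c^2 + 1917*c - 1512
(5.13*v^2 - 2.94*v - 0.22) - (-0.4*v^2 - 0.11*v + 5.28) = 5.53*v^2 - 2.83*v - 5.5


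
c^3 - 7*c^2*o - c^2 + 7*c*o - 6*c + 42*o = (c - 3)*(c + 2)*(c - 7*o)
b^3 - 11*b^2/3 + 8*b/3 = b*(b - 8/3)*(b - 1)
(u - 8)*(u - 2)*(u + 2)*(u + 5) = u^4 - 3*u^3 - 44*u^2 + 12*u + 160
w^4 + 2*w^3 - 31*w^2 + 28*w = w*(w - 4)*(w - 1)*(w + 7)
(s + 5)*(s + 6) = s^2 + 11*s + 30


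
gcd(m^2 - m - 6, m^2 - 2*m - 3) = m - 3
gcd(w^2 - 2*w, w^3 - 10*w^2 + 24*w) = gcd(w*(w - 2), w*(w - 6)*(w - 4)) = w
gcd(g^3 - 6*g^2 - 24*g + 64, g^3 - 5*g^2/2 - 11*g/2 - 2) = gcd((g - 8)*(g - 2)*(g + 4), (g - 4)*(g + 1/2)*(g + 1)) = 1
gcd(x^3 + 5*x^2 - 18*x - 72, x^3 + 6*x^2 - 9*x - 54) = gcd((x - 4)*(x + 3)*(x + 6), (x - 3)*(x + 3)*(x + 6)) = x^2 + 9*x + 18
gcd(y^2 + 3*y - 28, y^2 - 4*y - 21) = 1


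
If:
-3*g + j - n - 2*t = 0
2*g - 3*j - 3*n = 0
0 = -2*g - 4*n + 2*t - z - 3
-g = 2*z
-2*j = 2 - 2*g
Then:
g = -54/11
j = -65/11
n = 29/11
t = 34/11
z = 27/11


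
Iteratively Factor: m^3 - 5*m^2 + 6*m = (m)*(m^2 - 5*m + 6) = m*(m - 2)*(m - 3)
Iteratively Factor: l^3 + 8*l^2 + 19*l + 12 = (l + 4)*(l^2 + 4*l + 3) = (l + 1)*(l + 4)*(l + 3)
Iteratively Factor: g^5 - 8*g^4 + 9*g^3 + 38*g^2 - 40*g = (g)*(g^4 - 8*g^3 + 9*g^2 + 38*g - 40) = g*(g - 4)*(g^3 - 4*g^2 - 7*g + 10) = g*(g - 5)*(g - 4)*(g^2 + g - 2) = g*(g - 5)*(g - 4)*(g + 2)*(g - 1)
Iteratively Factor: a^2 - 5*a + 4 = (a - 1)*(a - 4)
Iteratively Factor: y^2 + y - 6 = (y + 3)*(y - 2)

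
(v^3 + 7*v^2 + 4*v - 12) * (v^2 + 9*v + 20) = v^5 + 16*v^4 + 87*v^3 + 164*v^2 - 28*v - 240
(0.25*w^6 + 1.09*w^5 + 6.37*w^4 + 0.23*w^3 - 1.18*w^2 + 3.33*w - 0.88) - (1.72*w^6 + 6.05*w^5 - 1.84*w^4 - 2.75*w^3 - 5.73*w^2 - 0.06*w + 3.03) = -1.47*w^6 - 4.96*w^5 + 8.21*w^4 + 2.98*w^3 + 4.55*w^2 + 3.39*w - 3.91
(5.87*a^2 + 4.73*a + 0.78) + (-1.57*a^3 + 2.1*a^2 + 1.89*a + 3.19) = -1.57*a^3 + 7.97*a^2 + 6.62*a + 3.97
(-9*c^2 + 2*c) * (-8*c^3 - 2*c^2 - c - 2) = 72*c^5 + 2*c^4 + 5*c^3 + 16*c^2 - 4*c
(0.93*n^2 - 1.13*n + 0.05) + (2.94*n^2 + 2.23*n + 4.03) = 3.87*n^2 + 1.1*n + 4.08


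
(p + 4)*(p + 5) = p^2 + 9*p + 20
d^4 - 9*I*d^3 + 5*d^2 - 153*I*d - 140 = (d - 7*I)*(d - 5*I)*(d - I)*(d + 4*I)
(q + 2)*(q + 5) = q^2 + 7*q + 10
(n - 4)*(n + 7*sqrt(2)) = n^2 - 4*n + 7*sqrt(2)*n - 28*sqrt(2)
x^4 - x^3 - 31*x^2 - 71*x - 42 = (x - 7)*(x + 1)*(x + 2)*(x + 3)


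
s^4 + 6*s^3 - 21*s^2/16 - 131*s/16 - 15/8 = (s - 5/4)*(s + 1/4)*(s + 1)*(s + 6)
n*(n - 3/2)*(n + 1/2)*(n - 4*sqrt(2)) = n^4 - 4*sqrt(2)*n^3 - n^3 - 3*n^2/4 + 4*sqrt(2)*n^2 + 3*sqrt(2)*n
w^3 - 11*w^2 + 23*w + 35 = (w - 7)*(w - 5)*(w + 1)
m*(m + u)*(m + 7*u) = m^3 + 8*m^2*u + 7*m*u^2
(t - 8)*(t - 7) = t^2 - 15*t + 56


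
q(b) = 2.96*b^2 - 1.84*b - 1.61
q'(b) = 5.92*b - 1.84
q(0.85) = -1.04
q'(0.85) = 3.19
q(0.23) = -1.88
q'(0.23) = -0.48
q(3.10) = 21.13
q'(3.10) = 16.51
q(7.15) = 136.56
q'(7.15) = 40.49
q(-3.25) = 35.64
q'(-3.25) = -21.08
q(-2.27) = 17.82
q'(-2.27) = -15.28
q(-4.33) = 61.85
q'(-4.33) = -27.47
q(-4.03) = 53.88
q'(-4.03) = -25.70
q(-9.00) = 254.71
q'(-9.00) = -55.12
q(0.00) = -1.61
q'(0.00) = -1.84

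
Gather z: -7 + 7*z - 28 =7*z - 35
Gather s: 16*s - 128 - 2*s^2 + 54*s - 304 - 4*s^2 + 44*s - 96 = -6*s^2 + 114*s - 528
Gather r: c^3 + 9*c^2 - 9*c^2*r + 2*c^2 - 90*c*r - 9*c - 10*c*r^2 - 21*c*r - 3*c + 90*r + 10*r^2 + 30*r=c^3 + 11*c^2 - 12*c + r^2*(10 - 10*c) + r*(-9*c^2 - 111*c + 120)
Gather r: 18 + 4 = 22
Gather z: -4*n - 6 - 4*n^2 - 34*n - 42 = -4*n^2 - 38*n - 48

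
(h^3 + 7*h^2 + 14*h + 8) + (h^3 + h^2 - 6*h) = 2*h^3 + 8*h^2 + 8*h + 8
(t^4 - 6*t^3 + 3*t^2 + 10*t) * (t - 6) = t^5 - 12*t^4 + 39*t^3 - 8*t^2 - 60*t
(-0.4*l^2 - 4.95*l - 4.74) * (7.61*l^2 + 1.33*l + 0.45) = -3.044*l^4 - 38.2015*l^3 - 42.8349*l^2 - 8.5317*l - 2.133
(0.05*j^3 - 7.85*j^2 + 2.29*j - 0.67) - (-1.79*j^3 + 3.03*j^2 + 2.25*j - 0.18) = 1.84*j^3 - 10.88*j^2 + 0.04*j - 0.49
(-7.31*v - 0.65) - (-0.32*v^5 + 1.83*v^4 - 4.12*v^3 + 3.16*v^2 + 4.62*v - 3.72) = 0.32*v^5 - 1.83*v^4 + 4.12*v^3 - 3.16*v^2 - 11.93*v + 3.07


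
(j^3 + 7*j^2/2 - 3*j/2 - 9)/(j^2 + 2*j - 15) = (2*j^3 + 7*j^2 - 3*j - 18)/(2*(j^2 + 2*j - 15))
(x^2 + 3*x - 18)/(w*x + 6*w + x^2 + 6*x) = (x - 3)/(w + x)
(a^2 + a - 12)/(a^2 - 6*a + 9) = (a + 4)/(a - 3)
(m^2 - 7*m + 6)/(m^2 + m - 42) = (m - 1)/(m + 7)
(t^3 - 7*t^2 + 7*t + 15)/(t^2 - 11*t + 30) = (t^2 - 2*t - 3)/(t - 6)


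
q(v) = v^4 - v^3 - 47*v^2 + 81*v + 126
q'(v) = 4*v^3 - 3*v^2 - 94*v + 81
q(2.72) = 33.21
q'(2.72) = -116.38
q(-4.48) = -687.45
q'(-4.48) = 82.25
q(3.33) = -39.41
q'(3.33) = -117.58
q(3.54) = -63.57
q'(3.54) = -111.91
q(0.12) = 135.04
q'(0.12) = 69.68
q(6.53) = 190.61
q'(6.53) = 453.04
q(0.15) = 137.09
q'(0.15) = 66.85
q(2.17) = 92.41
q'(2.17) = -96.23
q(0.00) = 126.00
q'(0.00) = 81.00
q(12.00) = 13338.00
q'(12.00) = 5433.00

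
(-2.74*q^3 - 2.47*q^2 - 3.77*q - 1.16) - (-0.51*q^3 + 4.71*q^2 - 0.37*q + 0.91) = -2.23*q^3 - 7.18*q^2 - 3.4*q - 2.07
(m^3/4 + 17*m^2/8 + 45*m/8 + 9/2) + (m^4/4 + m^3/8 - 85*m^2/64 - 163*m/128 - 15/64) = m^4/4 + 3*m^3/8 + 51*m^2/64 + 557*m/128 + 273/64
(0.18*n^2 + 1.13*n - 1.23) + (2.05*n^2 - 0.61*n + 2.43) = 2.23*n^2 + 0.52*n + 1.2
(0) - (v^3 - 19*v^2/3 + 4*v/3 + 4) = -v^3 + 19*v^2/3 - 4*v/3 - 4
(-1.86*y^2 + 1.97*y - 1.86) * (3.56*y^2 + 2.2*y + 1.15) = -6.6216*y^4 + 2.9212*y^3 - 4.4266*y^2 - 1.8265*y - 2.139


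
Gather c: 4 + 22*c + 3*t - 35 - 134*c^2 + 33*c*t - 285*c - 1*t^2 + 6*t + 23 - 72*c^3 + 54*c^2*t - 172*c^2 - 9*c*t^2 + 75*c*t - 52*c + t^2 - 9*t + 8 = -72*c^3 + c^2*(54*t - 306) + c*(-9*t^2 + 108*t - 315)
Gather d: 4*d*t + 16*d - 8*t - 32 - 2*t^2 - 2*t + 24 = d*(4*t + 16) - 2*t^2 - 10*t - 8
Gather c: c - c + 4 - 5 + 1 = 0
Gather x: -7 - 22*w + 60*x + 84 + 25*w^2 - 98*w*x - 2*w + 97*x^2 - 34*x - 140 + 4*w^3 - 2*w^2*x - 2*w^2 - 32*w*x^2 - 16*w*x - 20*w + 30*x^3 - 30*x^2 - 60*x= 4*w^3 + 23*w^2 - 44*w + 30*x^3 + x^2*(67 - 32*w) + x*(-2*w^2 - 114*w - 34) - 63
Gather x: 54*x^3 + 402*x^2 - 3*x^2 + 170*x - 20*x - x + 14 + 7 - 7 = 54*x^3 + 399*x^2 + 149*x + 14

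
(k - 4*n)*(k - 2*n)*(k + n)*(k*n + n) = k^4*n - 5*k^3*n^2 + k^3*n + 2*k^2*n^3 - 5*k^2*n^2 + 8*k*n^4 + 2*k*n^3 + 8*n^4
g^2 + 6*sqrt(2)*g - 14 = (g - sqrt(2))*(g + 7*sqrt(2))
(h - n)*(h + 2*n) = h^2 + h*n - 2*n^2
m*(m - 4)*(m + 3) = m^3 - m^2 - 12*m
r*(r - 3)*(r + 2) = r^3 - r^2 - 6*r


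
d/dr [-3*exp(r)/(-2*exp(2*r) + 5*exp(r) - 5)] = (15 - 6*exp(2*r))*exp(r)/(4*exp(4*r) - 20*exp(3*r) + 45*exp(2*r) - 50*exp(r) + 25)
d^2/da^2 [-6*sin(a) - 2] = 6*sin(a)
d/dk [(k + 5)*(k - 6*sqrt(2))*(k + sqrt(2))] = 3*k^2 - 10*sqrt(2)*k + 10*k - 25*sqrt(2) - 12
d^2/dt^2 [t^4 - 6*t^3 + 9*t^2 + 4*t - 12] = 12*t^2 - 36*t + 18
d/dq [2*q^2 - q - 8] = 4*q - 1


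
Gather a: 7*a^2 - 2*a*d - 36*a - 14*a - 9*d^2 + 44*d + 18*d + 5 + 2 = 7*a^2 + a*(-2*d - 50) - 9*d^2 + 62*d + 7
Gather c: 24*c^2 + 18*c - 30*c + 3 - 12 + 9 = 24*c^2 - 12*c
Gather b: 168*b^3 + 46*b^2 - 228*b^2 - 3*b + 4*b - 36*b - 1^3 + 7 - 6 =168*b^3 - 182*b^2 - 35*b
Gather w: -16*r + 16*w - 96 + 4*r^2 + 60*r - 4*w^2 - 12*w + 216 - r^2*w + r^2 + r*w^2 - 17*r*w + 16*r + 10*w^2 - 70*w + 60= 5*r^2 + 60*r + w^2*(r + 6) + w*(-r^2 - 17*r - 66) + 180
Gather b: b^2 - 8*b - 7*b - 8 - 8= b^2 - 15*b - 16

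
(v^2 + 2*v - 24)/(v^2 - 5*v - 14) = (-v^2 - 2*v + 24)/(-v^2 + 5*v + 14)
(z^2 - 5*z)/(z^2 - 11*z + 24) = z*(z - 5)/(z^2 - 11*z + 24)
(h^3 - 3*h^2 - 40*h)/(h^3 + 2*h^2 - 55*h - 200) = h/(h + 5)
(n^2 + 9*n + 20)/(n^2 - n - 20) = (n + 5)/(n - 5)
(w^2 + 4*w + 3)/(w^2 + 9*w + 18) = (w + 1)/(w + 6)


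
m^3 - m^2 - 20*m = m*(m - 5)*(m + 4)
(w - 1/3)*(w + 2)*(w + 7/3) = w^3 + 4*w^2 + 29*w/9 - 14/9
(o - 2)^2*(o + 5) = o^3 + o^2 - 16*o + 20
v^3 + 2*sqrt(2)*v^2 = v^2*(v + 2*sqrt(2))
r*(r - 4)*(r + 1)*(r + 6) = r^4 + 3*r^3 - 22*r^2 - 24*r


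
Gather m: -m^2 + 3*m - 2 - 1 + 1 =-m^2 + 3*m - 2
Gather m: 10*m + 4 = 10*m + 4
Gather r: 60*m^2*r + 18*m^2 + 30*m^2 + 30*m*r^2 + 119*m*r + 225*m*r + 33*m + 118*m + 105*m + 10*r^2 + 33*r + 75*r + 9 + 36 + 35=48*m^2 + 256*m + r^2*(30*m + 10) + r*(60*m^2 + 344*m + 108) + 80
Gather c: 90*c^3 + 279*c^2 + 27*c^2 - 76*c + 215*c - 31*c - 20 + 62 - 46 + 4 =90*c^3 + 306*c^2 + 108*c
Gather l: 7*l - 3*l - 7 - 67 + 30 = 4*l - 44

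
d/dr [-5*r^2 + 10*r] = 10 - 10*r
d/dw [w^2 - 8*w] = 2*w - 8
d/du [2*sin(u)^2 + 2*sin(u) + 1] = 2*sin(2*u) + 2*cos(u)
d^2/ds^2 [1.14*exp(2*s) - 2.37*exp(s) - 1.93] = (4.56*exp(s) - 2.37)*exp(s)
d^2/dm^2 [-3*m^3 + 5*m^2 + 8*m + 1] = 10 - 18*m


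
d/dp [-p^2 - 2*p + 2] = -2*p - 2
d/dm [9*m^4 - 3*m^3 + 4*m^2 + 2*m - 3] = 36*m^3 - 9*m^2 + 8*m + 2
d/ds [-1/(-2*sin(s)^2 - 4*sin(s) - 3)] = -4*(sin(s) + 1)*cos(s)/(4*sin(s) - cos(2*s) + 4)^2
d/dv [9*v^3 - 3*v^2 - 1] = 3*v*(9*v - 2)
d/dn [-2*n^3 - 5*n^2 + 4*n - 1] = -6*n^2 - 10*n + 4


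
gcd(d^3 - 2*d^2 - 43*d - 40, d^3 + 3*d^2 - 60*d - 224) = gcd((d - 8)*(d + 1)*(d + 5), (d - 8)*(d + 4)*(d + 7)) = d - 8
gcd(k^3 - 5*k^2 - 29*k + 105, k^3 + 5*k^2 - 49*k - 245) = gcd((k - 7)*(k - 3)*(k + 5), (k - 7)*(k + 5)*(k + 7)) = k^2 - 2*k - 35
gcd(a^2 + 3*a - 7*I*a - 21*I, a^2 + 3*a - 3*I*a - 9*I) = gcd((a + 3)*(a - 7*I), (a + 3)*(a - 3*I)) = a + 3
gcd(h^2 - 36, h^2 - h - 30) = h - 6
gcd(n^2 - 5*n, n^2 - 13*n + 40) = n - 5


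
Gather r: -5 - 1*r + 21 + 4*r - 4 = 3*r + 12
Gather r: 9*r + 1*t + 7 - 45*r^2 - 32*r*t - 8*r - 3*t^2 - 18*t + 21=-45*r^2 + r*(1 - 32*t) - 3*t^2 - 17*t + 28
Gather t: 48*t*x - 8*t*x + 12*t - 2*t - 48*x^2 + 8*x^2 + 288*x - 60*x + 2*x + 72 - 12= t*(40*x + 10) - 40*x^2 + 230*x + 60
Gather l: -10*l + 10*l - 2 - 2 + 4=0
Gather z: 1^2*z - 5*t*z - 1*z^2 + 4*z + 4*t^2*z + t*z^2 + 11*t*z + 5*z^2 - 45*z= z^2*(t + 4) + z*(4*t^2 + 6*t - 40)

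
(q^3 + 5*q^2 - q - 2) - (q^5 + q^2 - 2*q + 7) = -q^5 + q^3 + 4*q^2 + q - 9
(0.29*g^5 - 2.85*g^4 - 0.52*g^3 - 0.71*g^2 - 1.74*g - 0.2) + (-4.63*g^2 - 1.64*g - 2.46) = 0.29*g^5 - 2.85*g^4 - 0.52*g^3 - 5.34*g^2 - 3.38*g - 2.66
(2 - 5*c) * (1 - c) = 5*c^2 - 7*c + 2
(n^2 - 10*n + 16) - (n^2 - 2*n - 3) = 19 - 8*n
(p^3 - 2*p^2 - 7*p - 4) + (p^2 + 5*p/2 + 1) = p^3 - p^2 - 9*p/2 - 3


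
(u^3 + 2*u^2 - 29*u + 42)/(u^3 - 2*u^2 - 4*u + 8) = (u^2 + 4*u - 21)/(u^2 - 4)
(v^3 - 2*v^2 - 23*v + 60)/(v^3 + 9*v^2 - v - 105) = (v - 4)/(v + 7)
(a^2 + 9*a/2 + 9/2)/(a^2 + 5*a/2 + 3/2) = (a + 3)/(a + 1)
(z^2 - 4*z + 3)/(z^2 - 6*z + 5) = (z - 3)/(z - 5)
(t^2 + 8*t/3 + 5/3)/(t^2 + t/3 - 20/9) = 3*(t + 1)/(3*t - 4)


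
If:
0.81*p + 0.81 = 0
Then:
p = -1.00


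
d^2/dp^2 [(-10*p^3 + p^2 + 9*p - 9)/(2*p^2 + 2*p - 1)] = 14*(-4*p^3 - 6*p^2 - 12*p - 5)/(8*p^6 + 24*p^5 + 12*p^4 - 16*p^3 - 6*p^2 + 6*p - 1)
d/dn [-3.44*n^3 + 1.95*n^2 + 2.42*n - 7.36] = -10.32*n^2 + 3.9*n + 2.42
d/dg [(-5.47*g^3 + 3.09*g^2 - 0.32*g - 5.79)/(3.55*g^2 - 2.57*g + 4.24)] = (-19.4185*g^4 + 28.1158*g^3 - 76.3837*g^2 + 67.3122*g - 16.2371)/(12.6025*g^4 - 18.247*g^3 + 36.7089*g^2 - 21.7936*g + 17.9776)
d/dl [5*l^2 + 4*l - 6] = 10*l + 4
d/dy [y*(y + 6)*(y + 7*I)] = 3*y^2 + y*(12 + 14*I) + 42*I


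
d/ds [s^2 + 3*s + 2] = 2*s + 3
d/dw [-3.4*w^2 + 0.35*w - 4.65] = 0.35 - 6.8*w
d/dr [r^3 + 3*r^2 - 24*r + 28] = 3*r^2 + 6*r - 24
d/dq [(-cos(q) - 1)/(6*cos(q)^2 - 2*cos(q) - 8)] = -3*sin(q)/(2*(3*cos(q) - 4)^2)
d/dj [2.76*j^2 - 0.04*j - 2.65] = 5.52*j - 0.04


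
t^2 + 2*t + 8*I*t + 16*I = (t + 2)*(t + 8*I)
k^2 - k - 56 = (k - 8)*(k + 7)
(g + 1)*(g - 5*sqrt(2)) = g^2 - 5*sqrt(2)*g + g - 5*sqrt(2)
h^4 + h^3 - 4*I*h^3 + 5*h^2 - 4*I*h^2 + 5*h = h*(h + 1)*(h - 5*I)*(h + I)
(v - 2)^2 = v^2 - 4*v + 4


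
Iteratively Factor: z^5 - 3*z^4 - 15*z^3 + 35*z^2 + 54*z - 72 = (z - 4)*(z^4 + z^3 - 11*z^2 - 9*z + 18) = (z - 4)*(z - 1)*(z^3 + 2*z^2 - 9*z - 18) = (z - 4)*(z - 1)*(z + 2)*(z^2 - 9) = (z - 4)*(z - 3)*(z - 1)*(z + 2)*(z + 3)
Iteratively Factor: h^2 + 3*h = (h)*(h + 3)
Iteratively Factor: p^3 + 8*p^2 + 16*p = (p + 4)*(p^2 + 4*p) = (p + 4)^2*(p)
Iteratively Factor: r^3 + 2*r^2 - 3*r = (r + 3)*(r^2 - r) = (r - 1)*(r + 3)*(r)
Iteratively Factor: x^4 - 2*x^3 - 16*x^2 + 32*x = (x - 2)*(x^3 - 16*x) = x*(x - 2)*(x^2 - 16) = x*(x - 4)*(x - 2)*(x + 4)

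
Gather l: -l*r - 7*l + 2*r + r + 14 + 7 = l*(-r - 7) + 3*r + 21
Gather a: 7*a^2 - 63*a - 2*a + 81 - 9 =7*a^2 - 65*a + 72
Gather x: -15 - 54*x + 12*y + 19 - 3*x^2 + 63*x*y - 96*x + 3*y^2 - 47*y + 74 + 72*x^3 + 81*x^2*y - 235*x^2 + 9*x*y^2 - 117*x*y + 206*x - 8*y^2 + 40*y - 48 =72*x^3 + x^2*(81*y - 238) + x*(9*y^2 - 54*y + 56) - 5*y^2 + 5*y + 30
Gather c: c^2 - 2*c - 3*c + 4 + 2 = c^2 - 5*c + 6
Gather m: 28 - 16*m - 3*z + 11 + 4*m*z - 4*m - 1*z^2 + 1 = m*(4*z - 20) - z^2 - 3*z + 40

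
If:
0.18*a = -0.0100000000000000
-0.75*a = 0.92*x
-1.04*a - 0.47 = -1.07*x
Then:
No Solution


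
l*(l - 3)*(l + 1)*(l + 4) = l^4 + 2*l^3 - 11*l^2 - 12*l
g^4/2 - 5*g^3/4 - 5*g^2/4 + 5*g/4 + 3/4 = (g/2 + 1/2)*(g - 3)*(g - 1)*(g + 1/2)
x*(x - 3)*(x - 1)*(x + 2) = x^4 - 2*x^3 - 5*x^2 + 6*x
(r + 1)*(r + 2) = r^2 + 3*r + 2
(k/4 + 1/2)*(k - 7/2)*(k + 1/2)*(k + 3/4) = k^4/4 - k^3/16 - 17*k^2/8 - 149*k/64 - 21/32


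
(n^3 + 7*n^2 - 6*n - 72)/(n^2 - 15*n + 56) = (n^3 + 7*n^2 - 6*n - 72)/(n^2 - 15*n + 56)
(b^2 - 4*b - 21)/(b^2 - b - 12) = (b - 7)/(b - 4)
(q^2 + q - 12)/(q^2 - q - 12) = (-q^2 - q + 12)/(-q^2 + q + 12)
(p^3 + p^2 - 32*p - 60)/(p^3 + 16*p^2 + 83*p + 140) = (p^2 - 4*p - 12)/(p^2 + 11*p + 28)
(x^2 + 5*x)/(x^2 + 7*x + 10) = x/(x + 2)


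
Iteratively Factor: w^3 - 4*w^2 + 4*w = (w - 2)*(w^2 - 2*w) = (w - 2)^2*(w)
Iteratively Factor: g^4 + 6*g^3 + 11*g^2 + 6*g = (g + 1)*(g^3 + 5*g^2 + 6*g) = (g + 1)*(g + 2)*(g^2 + 3*g) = g*(g + 1)*(g + 2)*(g + 3)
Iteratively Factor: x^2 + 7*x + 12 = (x + 4)*(x + 3)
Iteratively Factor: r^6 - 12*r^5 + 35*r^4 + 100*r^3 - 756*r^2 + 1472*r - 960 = (r - 2)*(r^5 - 10*r^4 + 15*r^3 + 130*r^2 - 496*r + 480) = (r - 5)*(r - 2)*(r^4 - 5*r^3 - 10*r^2 + 80*r - 96) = (r - 5)*(r - 3)*(r - 2)*(r^3 - 2*r^2 - 16*r + 32) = (r - 5)*(r - 3)*(r - 2)^2*(r^2 - 16) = (r - 5)*(r - 4)*(r - 3)*(r - 2)^2*(r + 4)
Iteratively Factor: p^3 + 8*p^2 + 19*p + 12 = (p + 3)*(p^2 + 5*p + 4) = (p + 1)*(p + 3)*(p + 4)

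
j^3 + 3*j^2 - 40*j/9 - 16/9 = (j - 4/3)*(j + 1/3)*(j + 4)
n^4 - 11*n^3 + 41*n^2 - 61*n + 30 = (n - 5)*(n - 3)*(n - 2)*(n - 1)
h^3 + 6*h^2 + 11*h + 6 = (h + 1)*(h + 2)*(h + 3)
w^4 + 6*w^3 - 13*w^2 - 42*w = w*(w - 3)*(w + 2)*(w + 7)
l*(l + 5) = l^2 + 5*l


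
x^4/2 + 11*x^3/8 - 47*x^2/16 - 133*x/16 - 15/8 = (x/2 + 1)*(x - 5/2)*(x + 1/4)*(x + 3)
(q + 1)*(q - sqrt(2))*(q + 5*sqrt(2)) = q^3 + q^2 + 4*sqrt(2)*q^2 - 10*q + 4*sqrt(2)*q - 10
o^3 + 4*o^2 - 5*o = o*(o - 1)*(o + 5)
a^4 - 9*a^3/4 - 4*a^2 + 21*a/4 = a*(a - 3)*(a - 1)*(a + 7/4)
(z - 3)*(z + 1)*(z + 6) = z^3 + 4*z^2 - 15*z - 18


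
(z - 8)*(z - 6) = z^2 - 14*z + 48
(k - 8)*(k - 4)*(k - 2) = k^3 - 14*k^2 + 56*k - 64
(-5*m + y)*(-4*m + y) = 20*m^2 - 9*m*y + y^2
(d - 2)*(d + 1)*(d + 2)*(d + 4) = d^4 + 5*d^3 - 20*d - 16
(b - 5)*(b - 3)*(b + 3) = b^3 - 5*b^2 - 9*b + 45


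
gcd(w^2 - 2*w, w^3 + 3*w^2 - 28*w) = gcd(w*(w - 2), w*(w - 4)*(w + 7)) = w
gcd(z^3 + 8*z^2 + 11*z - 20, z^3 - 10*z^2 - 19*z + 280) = z + 5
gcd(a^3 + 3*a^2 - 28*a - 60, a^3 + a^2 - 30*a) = a^2 + a - 30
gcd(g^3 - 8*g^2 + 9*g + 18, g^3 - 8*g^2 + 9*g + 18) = g^3 - 8*g^2 + 9*g + 18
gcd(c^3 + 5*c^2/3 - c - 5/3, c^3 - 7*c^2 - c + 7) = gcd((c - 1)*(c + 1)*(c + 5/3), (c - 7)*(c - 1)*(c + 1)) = c^2 - 1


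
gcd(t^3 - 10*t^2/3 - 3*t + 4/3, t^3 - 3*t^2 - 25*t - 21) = t + 1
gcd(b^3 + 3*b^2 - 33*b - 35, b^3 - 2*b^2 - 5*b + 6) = 1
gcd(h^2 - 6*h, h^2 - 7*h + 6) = h - 6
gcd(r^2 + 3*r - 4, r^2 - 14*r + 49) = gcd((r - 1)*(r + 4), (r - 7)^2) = 1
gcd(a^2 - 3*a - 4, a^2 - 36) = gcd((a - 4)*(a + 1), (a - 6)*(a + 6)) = 1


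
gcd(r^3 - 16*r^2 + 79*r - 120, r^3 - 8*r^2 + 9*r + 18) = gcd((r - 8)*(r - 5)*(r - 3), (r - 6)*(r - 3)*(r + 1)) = r - 3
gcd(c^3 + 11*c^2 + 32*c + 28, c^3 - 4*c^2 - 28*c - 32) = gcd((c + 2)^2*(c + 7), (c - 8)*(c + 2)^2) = c^2 + 4*c + 4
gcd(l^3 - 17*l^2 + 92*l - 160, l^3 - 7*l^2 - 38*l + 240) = l^2 - 13*l + 40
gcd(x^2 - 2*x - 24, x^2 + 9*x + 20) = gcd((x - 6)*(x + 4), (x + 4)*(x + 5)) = x + 4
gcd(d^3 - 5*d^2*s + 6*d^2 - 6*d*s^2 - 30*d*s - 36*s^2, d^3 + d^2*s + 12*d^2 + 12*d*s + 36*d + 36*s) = d^2 + d*s + 6*d + 6*s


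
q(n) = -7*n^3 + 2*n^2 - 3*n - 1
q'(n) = -21*n^2 + 4*n - 3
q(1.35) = -18.63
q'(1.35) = -35.87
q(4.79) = -738.80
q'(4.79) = -465.67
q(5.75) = -1282.89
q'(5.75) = -674.31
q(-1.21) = 17.96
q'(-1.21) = -38.59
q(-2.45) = 121.30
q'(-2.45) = -138.85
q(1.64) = -31.42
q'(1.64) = -52.92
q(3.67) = -331.09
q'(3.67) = -271.17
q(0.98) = -8.61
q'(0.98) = -19.25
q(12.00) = -11845.00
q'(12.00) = -2979.00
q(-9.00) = 5291.00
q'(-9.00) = -1740.00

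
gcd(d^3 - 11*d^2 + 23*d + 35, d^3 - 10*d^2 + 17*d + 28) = d^2 - 6*d - 7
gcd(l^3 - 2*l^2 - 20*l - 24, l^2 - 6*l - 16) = l + 2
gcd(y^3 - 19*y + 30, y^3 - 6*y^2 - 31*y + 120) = y^2 + 2*y - 15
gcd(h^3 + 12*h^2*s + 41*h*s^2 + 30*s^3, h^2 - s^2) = h + s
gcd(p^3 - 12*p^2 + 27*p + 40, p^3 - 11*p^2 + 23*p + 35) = p^2 - 4*p - 5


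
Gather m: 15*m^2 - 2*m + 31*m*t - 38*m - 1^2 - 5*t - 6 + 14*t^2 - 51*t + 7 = 15*m^2 + m*(31*t - 40) + 14*t^2 - 56*t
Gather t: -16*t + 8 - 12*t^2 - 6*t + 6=-12*t^2 - 22*t + 14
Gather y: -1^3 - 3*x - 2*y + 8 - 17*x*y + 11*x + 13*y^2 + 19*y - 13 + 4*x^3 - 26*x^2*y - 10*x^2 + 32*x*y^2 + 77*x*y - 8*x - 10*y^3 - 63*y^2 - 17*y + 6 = 4*x^3 - 10*x^2 - 10*y^3 + y^2*(32*x - 50) + y*(-26*x^2 + 60*x)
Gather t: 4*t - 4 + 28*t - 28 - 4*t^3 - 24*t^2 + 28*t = -4*t^3 - 24*t^2 + 60*t - 32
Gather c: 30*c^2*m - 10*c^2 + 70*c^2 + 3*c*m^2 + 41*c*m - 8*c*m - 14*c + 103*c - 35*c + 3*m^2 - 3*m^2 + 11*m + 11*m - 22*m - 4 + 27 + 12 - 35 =c^2*(30*m + 60) + c*(3*m^2 + 33*m + 54)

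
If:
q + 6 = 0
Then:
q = -6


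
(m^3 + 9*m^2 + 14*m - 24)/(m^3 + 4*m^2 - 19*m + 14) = (m^2 + 10*m + 24)/(m^2 + 5*m - 14)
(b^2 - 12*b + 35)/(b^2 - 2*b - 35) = (b - 5)/(b + 5)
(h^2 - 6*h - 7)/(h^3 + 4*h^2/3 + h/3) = 3*(h - 7)/(h*(3*h + 1))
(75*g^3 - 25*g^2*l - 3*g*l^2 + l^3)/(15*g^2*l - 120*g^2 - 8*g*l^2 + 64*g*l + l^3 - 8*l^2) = (5*g + l)/(l - 8)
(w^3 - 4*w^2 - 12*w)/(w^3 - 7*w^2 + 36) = w/(w - 3)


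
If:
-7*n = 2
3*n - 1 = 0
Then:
No Solution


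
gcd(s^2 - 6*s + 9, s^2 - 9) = s - 3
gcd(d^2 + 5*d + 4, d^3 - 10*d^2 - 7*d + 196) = d + 4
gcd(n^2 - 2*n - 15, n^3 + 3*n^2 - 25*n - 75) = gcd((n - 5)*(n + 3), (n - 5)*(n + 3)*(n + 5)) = n^2 - 2*n - 15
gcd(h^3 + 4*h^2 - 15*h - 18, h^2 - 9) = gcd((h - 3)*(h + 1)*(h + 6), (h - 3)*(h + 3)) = h - 3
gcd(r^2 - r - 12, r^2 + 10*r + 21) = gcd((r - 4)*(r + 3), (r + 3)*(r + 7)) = r + 3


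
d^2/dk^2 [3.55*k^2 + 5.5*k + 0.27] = 7.10000000000000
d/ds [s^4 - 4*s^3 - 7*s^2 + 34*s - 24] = 4*s^3 - 12*s^2 - 14*s + 34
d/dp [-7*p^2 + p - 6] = 1 - 14*p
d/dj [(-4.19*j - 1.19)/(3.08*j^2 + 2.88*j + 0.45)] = (12.9052*j^2 + 7.3304*j + 1.5417)/(9.4864*j^4 + 17.7408*j^3 + 11.0664*j^2 + 2.592*j + 0.2025)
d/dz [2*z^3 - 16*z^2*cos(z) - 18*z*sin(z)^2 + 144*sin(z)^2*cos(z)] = 16*z^2*sin(z) + 6*z^2 - 18*z*sin(2*z) - 32*z*cos(z) - 36*sin(z) + 108*sin(3*z) + 9*cos(2*z) - 9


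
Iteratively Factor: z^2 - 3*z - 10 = (z + 2)*(z - 5)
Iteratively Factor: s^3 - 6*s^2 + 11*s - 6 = (s - 1)*(s^2 - 5*s + 6) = (s - 3)*(s - 1)*(s - 2)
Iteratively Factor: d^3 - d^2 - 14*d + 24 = (d - 2)*(d^2 + d - 12) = (d - 3)*(d - 2)*(d + 4)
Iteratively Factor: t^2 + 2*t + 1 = (t + 1)*(t + 1)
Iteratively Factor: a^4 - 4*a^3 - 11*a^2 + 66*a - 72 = (a - 2)*(a^3 - 2*a^2 - 15*a + 36) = (a - 3)*(a - 2)*(a^2 + a - 12) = (a - 3)*(a - 2)*(a + 4)*(a - 3)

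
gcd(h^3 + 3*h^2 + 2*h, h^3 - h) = h^2 + h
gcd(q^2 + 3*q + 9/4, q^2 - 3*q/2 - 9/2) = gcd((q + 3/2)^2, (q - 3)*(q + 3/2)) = q + 3/2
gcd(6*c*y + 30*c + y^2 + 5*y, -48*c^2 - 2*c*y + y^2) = 6*c + y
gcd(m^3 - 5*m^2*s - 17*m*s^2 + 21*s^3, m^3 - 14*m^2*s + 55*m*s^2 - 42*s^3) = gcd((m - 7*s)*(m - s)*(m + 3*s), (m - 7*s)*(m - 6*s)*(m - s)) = m^2 - 8*m*s + 7*s^2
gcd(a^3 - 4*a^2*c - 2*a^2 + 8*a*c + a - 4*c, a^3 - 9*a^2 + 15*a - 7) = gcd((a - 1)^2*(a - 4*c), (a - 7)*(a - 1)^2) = a^2 - 2*a + 1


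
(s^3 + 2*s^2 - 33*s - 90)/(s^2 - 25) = (s^2 - 3*s - 18)/(s - 5)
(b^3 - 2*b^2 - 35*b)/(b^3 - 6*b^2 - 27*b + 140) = b/(b - 4)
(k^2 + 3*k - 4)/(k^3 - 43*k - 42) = (-k^2 - 3*k + 4)/(-k^3 + 43*k + 42)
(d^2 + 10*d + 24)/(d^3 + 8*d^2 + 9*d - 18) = (d + 4)/(d^2 + 2*d - 3)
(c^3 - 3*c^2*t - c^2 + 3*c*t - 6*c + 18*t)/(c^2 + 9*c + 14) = (c^2 - 3*c*t - 3*c + 9*t)/(c + 7)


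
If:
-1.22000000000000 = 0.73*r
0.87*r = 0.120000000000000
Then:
No Solution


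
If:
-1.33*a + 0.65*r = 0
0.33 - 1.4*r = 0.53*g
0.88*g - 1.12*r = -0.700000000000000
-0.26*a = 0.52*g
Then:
No Solution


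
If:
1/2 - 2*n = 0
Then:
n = 1/4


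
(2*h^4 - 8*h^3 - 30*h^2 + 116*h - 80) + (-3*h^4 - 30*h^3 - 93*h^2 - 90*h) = -h^4 - 38*h^3 - 123*h^2 + 26*h - 80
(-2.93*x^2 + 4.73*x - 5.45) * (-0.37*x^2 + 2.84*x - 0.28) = 1.0841*x^4 - 10.0713*x^3 + 16.2701*x^2 - 16.8024*x + 1.526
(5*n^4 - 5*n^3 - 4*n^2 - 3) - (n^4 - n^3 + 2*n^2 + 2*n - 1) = 4*n^4 - 4*n^3 - 6*n^2 - 2*n - 2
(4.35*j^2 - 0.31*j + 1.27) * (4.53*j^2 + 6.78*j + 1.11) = 19.7055*j^4 + 28.0887*j^3 + 8.4798*j^2 + 8.2665*j + 1.4097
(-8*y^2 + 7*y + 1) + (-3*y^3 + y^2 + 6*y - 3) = -3*y^3 - 7*y^2 + 13*y - 2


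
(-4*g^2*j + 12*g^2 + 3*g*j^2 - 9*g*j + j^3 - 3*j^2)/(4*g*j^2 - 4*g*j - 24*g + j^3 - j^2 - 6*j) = (-g + j)/(j + 2)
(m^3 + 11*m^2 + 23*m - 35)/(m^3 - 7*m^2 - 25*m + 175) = (m^2 + 6*m - 7)/(m^2 - 12*m + 35)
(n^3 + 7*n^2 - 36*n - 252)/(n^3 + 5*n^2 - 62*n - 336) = (n - 6)/(n - 8)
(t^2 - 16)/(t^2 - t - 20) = (t - 4)/(t - 5)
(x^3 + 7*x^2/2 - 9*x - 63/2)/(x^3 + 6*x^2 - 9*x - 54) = (x + 7/2)/(x + 6)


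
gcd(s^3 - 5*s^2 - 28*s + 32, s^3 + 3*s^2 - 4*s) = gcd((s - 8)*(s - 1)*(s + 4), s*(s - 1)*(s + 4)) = s^2 + 3*s - 4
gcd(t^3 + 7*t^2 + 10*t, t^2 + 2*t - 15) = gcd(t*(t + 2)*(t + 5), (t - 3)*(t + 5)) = t + 5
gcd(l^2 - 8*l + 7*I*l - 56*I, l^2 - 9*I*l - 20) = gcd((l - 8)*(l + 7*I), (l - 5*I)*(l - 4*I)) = 1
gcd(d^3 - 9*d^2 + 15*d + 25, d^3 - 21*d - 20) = d^2 - 4*d - 5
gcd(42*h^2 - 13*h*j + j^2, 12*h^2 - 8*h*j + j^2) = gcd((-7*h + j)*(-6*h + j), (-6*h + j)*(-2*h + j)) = 6*h - j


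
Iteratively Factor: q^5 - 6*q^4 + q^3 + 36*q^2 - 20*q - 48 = (q + 1)*(q^4 - 7*q^3 + 8*q^2 + 28*q - 48) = (q - 3)*(q + 1)*(q^3 - 4*q^2 - 4*q + 16) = (q - 3)*(q + 1)*(q + 2)*(q^2 - 6*q + 8) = (q - 3)*(q - 2)*(q + 1)*(q + 2)*(q - 4)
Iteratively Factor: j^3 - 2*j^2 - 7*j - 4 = (j - 4)*(j^2 + 2*j + 1) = (j - 4)*(j + 1)*(j + 1)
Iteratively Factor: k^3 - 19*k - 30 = (k + 2)*(k^2 - 2*k - 15) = (k - 5)*(k + 2)*(k + 3)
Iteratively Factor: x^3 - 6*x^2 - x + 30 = (x - 5)*(x^2 - x - 6) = (x - 5)*(x + 2)*(x - 3)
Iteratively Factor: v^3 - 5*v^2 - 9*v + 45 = (v - 5)*(v^2 - 9) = (v - 5)*(v + 3)*(v - 3)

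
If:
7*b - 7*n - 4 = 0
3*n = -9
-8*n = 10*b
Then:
No Solution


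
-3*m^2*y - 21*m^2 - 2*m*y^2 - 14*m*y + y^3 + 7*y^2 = (-3*m + y)*(m + y)*(y + 7)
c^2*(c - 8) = c^3 - 8*c^2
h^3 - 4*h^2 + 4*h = h*(h - 2)^2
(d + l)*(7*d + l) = 7*d^2 + 8*d*l + l^2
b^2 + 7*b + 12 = (b + 3)*(b + 4)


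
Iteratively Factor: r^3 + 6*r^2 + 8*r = (r)*(r^2 + 6*r + 8) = r*(r + 2)*(r + 4)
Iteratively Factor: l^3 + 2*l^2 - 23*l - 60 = (l + 3)*(l^2 - l - 20) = (l + 3)*(l + 4)*(l - 5)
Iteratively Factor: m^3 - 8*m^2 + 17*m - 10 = (m - 1)*(m^2 - 7*m + 10) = (m - 5)*(m - 1)*(m - 2)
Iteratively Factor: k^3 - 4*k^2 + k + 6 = (k + 1)*(k^2 - 5*k + 6) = (k - 3)*(k + 1)*(k - 2)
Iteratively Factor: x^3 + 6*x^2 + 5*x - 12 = (x - 1)*(x^2 + 7*x + 12) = (x - 1)*(x + 3)*(x + 4)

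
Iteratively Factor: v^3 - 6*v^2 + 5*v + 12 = (v + 1)*(v^2 - 7*v + 12) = (v - 3)*(v + 1)*(v - 4)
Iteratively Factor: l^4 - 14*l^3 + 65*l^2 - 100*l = (l - 4)*(l^3 - 10*l^2 + 25*l) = l*(l - 4)*(l^2 - 10*l + 25) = l*(l - 5)*(l - 4)*(l - 5)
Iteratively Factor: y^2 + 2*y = (y + 2)*(y)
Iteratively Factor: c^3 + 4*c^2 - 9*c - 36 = (c + 4)*(c^2 - 9) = (c - 3)*(c + 4)*(c + 3)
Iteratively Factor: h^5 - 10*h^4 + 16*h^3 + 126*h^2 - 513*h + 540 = (h - 3)*(h^4 - 7*h^3 - 5*h^2 + 111*h - 180) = (h - 3)^2*(h^3 - 4*h^2 - 17*h + 60) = (h - 3)^2*(h + 4)*(h^2 - 8*h + 15) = (h - 5)*(h - 3)^2*(h + 4)*(h - 3)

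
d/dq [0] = 0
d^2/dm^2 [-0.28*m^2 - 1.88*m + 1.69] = -0.560000000000000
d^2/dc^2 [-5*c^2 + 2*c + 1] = -10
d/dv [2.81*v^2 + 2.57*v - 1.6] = 5.62*v + 2.57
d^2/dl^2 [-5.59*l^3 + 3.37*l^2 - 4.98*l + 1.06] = 6.74 - 33.54*l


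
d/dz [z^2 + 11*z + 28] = 2*z + 11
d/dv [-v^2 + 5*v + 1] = 5 - 2*v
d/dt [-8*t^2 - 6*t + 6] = -16*t - 6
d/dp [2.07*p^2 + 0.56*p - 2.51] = 4.14*p + 0.56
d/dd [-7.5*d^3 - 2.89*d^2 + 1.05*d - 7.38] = -22.5*d^2 - 5.78*d + 1.05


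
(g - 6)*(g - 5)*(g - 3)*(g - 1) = g^4 - 15*g^3 + 77*g^2 - 153*g + 90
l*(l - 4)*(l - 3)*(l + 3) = l^4 - 4*l^3 - 9*l^2 + 36*l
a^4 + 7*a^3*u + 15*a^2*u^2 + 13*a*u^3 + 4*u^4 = (a + u)^3*(a + 4*u)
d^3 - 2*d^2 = d^2*(d - 2)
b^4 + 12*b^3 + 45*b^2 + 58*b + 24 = (b + 1)^2*(b + 4)*(b + 6)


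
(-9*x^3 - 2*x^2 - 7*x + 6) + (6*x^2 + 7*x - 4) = -9*x^3 + 4*x^2 + 2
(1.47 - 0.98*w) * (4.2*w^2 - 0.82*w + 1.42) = -4.116*w^3 + 6.9776*w^2 - 2.597*w + 2.0874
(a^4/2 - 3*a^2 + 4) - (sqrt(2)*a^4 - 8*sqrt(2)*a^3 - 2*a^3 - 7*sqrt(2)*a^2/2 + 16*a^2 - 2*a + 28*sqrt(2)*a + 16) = -sqrt(2)*a^4 + a^4/2 + 2*a^3 + 8*sqrt(2)*a^3 - 19*a^2 + 7*sqrt(2)*a^2/2 - 28*sqrt(2)*a + 2*a - 12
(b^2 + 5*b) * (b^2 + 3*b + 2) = b^4 + 8*b^3 + 17*b^2 + 10*b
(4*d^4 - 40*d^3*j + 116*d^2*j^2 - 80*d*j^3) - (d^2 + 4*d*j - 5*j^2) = 4*d^4 - 40*d^3*j + 116*d^2*j^2 - d^2 - 80*d*j^3 - 4*d*j + 5*j^2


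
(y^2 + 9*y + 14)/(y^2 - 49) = (y + 2)/(y - 7)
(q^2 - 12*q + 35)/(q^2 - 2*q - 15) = (q - 7)/(q + 3)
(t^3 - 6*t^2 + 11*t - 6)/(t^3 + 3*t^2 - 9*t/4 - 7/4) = 4*(t^2 - 5*t + 6)/(4*t^2 + 16*t + 7)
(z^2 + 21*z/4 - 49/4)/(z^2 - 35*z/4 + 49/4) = (z + 7)/(z - 7)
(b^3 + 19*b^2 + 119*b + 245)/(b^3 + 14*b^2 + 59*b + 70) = (b + 7)/(b + 2)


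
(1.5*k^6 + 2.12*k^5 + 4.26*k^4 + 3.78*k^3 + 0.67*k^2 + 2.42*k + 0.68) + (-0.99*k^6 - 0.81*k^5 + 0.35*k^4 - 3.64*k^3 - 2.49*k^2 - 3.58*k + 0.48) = 0.51*k^6 + 1.31*k^5 + 4.61*k^4 + 0.14*k^3 - 1.82*k^2 - 1.16*k + 1.16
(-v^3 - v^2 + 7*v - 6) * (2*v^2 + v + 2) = -2*v^5 - 3*v^4 + 11*v^3 - 7*v^2 + 8*v - 12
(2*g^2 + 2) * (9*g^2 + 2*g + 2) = 18*g^4 + 4*g^3 + 22*g^2 + 4*g + 4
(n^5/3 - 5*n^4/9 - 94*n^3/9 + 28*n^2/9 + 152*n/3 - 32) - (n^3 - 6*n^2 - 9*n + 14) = n^5/3 - 5*n^4/9 - 103*n^3/9 + 82*n^2/9 + 179*n/3 - 46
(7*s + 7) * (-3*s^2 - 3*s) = -21*s^3 - 42*s^2 - 21*s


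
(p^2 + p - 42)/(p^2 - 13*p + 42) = (p + 7)/(p - 7)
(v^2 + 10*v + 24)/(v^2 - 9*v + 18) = (v^2 + 10*v + 24)/(v^2 - 9*v + 18)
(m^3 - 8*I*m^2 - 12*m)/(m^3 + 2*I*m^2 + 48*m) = (m - 2*I)/(m + 8*I)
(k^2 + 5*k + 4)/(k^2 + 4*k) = (k + 1)/k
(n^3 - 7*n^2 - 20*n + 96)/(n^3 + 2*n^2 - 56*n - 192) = (n - 3)/(n + 6)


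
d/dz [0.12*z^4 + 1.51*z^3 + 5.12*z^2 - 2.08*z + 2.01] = 0.48*z^3 + 4.53*z^2 + 10.24*z - 2.08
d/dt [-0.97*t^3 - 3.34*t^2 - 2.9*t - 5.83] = -2.91*t^2 - 6.68*t - 2.9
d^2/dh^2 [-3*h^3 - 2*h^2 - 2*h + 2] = -18*h - 4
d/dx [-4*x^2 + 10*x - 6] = 10 - 8*x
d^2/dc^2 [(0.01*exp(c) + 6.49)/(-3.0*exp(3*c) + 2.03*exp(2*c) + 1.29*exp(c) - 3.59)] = (-0.36*exp(6*c) - 525.5073*exp(5*c) + 434.569091*exp(4*c) - 55.319677*exp(3*c) + 577.652349*exp(2*c) - 200.035012*exp(c) - 30.18472)*exp(c)/(27.0*exp(9*c) - 54.81*exp(8*c) + 2.25809999999999*exp(7*c) + 135.701173*exp(6*c) - 132.149583*exp(5*c) - 49.112076*exp(4*c) + 170.253009*exp(3*c) - 60.566172*exp(2*c) - 49.876947*exp(c) + 46.268279)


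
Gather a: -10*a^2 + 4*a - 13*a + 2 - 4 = -10*a^2 - 9*a - 2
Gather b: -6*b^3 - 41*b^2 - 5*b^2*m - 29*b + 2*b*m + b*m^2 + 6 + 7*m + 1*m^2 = -6*b^3 + b^2*(-5*m - 41) + b*(m^2 + 2*m - 29) + m^2 + 7*m + 6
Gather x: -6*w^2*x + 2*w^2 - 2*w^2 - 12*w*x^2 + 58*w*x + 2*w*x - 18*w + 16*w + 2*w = -12*w*x^2 + x*(-6*w^2 + 60*w)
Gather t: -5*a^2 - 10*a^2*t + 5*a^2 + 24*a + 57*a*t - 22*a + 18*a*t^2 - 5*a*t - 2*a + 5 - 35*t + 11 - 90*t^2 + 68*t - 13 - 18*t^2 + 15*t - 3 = t^2*(18*a - 108) + t*(-10*a^2 + 52*a + 48)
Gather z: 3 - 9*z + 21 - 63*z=24 - 72*z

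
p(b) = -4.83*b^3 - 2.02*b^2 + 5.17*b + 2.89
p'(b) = -14.49*b^2 - 4.04*b + 5.17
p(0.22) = 3.88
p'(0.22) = 3.58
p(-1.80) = 15.21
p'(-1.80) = -34.51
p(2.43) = -65.78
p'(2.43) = -90.21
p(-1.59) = 8.98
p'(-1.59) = -25.04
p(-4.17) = 296.44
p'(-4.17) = -229.95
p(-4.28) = 322.44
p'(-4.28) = -242.97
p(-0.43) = 0.68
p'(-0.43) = 4.23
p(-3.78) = 215.35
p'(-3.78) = -186.60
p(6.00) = -1082.09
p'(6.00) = -540.71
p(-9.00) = 3313.81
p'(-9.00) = -1132.16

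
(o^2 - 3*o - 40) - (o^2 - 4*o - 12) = o - 28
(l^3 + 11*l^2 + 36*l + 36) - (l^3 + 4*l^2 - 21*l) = 7*l^2 + 57*l + 36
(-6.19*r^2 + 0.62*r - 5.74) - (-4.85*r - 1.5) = -6.19*r^2 + 5.47*r - 4.24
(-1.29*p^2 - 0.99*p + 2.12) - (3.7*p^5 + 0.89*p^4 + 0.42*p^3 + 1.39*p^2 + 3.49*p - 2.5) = -3.7*p^5 - 0.89*p^4 - 0.42*p^3 - 2.68*p^2 - 4.48*p + 4.62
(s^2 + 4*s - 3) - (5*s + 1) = s^2 - s - 4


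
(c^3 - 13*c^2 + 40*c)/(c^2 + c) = (c^2 - 13*c + 40)/(c + 1)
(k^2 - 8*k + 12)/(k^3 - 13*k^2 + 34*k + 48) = (k - 2)/(k^2 - 7*k - 8)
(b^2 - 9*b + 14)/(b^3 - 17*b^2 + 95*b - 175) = (b - 2)/(b^2 - 10*b + 25)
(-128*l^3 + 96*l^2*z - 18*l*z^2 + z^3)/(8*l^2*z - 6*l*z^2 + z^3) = (64*l^2 - 16*l*z + z^2)/(z*(-4*l + z))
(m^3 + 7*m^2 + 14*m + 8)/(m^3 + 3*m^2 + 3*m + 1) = (m^2 + 6*m + 8)/(m^2 + 2*m + 1)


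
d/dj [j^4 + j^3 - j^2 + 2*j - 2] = 4*j^3 + 3*j^2 - 2*j + 2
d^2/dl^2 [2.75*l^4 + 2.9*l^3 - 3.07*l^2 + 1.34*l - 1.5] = 33.0*l^2 + 17.4*l - 6.14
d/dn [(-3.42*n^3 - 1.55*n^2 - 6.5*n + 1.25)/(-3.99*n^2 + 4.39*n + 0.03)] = (13.6458*n^4 - 30.0276*n^3 - 33.0473*n^2 + 9.882*n - 5.6825)/(15.9201*n^4 - 35.0322*n^3 + 19.0327*n^2 + 0.2634*n + 0.0009)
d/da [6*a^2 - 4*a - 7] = 12*a - 4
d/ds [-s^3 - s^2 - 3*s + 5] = -3*s^2 - 2*s - 3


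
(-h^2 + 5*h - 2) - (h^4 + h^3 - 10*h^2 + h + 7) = -h^4 - h^3 + 9*h^2 + 4*h - 9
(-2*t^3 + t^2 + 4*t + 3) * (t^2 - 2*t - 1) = -2*t^5 + 5*t^4 + 4*t^3 - 6*t^2 - 10*t - 3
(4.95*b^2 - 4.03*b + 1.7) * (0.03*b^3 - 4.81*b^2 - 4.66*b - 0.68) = 0.1485*b^5 - 23.9304*b^4 - 3.6317*b^3 + 7.2368*b^2 - 5.1816*b - 1.156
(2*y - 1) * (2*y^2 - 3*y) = 4*y^3 - 8*y^2 + 3*y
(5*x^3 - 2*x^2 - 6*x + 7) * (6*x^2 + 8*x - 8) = 30*x^5 + 28*x^4 - 92*x^3 + 10*x^2 + 104*x - 56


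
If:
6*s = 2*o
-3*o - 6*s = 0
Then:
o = 0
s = 0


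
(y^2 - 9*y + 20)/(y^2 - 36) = (y^2 - 9*y + 20)/(y^2 - 36)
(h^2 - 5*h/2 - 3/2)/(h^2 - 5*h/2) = (2*h^2 - 5*h - 3)/(h*(2*h - 5))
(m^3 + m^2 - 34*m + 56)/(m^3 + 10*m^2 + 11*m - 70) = (m - 4)/(m + 5)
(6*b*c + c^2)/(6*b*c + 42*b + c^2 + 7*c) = c/(c + 7)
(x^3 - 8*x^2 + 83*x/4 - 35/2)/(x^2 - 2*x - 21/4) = (2*x^2 - 9*x + 10)/(2*x + 3)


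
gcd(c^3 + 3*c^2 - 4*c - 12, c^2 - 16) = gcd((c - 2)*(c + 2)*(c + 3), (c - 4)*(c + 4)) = 1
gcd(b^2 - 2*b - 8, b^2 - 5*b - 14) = b + 2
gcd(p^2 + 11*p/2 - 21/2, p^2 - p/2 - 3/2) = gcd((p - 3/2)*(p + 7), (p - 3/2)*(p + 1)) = p - 3/2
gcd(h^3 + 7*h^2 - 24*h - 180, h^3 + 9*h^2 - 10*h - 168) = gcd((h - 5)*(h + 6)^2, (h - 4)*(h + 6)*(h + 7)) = h + 6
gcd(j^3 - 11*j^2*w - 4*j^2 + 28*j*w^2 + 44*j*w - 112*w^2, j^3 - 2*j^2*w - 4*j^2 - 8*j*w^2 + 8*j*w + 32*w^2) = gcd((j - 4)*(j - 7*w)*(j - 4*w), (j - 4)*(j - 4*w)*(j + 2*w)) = -j^2 + 4*j*w + 4*j - 16*w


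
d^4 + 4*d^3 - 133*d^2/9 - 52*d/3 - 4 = (d - 3)*(d + 1/3)*(d + 2/3)*(d + 6)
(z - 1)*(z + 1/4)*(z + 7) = z^3 + 25*z^2/4 - 11*z/2 - 7/4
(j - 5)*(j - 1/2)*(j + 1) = j^3 - 9*j^2/2 - 3*j + 5/2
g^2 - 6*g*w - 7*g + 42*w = (g - 7)*(g - 6*w)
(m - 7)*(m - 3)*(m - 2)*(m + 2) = m^4 - 10*m^3 + 17*m^2 + 40*m - 84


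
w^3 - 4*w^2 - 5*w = w*(w - 5)*(w + 1)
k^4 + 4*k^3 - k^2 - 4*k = k*(k - 1)*(k + 1)*(k + 4)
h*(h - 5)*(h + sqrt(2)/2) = h^3 - 5*h^2 + sqrt(2)*h^2/2 - 5*sqrt(2)*h/2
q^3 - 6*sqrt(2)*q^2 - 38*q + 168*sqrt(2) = (q - 7*sqrt(2))*(q - 3*sqrt(2))*(q + 4*sqrt(2))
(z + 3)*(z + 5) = z^2 + 8*z + 15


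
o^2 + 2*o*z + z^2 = (o + z)^2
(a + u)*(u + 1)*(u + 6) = a*u^2 + 7*a*u + 6*a + u^3 + 7*u^2 + 6*u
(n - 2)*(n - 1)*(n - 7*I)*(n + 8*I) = n^4 - 3*n^3 + I*n^3 + 58*n^2 - 3*I*n^2 - 168*n + 2*I*n + 112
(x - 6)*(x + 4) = x^2 - 2*x - 24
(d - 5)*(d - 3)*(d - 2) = d^3 - 10*d^2 + 31*d - 30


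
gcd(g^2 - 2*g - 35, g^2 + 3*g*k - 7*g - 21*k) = g - 7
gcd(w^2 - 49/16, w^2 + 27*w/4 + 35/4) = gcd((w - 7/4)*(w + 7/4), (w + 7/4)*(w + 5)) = w + 7/4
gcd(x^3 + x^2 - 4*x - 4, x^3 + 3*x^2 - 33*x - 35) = x + 1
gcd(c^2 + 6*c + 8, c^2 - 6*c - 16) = c + 2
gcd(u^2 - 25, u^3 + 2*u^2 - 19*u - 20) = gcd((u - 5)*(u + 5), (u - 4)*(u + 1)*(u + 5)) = u + 5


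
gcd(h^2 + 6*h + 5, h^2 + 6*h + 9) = 1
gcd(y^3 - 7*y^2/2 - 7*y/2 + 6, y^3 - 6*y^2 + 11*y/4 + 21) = y^2 - 5*y/2 - 6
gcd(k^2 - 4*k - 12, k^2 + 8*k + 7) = 1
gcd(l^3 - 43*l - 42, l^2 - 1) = l + 1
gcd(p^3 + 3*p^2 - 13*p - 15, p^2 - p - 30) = p + 5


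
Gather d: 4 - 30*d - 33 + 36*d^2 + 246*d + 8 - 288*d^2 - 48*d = -252*d^2 + 168*d - 21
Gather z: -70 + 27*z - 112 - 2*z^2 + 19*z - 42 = -2*z^2 + 46*z - 224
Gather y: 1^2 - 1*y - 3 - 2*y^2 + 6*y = -2*y^2 + 5*y - 2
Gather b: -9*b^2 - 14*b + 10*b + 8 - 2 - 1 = -9*b^2 - 4*b + 5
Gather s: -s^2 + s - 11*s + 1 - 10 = -s^2 - 10*s - 9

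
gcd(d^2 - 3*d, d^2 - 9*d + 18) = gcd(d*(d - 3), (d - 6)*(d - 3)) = d - 3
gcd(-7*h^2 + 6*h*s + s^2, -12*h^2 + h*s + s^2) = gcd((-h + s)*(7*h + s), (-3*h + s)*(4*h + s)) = 1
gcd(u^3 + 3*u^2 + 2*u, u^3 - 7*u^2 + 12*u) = u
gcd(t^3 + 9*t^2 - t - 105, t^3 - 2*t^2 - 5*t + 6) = t - 3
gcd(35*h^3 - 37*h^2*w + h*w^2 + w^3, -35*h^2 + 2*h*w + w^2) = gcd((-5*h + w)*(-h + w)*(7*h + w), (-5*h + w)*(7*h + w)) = -35*h^2 + 2*h*w + w^2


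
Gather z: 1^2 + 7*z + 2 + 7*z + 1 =14*z + 4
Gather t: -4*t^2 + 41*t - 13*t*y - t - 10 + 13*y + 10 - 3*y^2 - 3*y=-4*t^2 + t*(40 - 13*y) - 3*y^2 + 10*y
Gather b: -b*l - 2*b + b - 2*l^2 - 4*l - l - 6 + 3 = b*(-l - 1) - 2*l^2 - 5*l - 3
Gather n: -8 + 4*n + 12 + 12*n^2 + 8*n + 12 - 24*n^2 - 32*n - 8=-12*n^2 - 20*n + 8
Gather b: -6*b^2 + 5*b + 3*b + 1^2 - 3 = -6*b^2 + 8*b - 2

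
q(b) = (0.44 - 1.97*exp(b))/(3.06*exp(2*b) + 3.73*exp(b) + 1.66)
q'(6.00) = 0.00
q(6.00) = 0.00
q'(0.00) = -0.02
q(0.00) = -0.18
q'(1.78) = 0.07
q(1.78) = -0.09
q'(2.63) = 0.04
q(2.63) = -0.04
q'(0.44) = 0.04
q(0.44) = -0.18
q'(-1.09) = -0.16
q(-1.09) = -0.07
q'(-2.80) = -0.09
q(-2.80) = 0.17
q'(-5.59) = -0.01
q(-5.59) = 0.26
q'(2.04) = 0.06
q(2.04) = -0.07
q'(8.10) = 0.00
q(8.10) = -0.00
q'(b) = (0.44 - 1.97*exp(b))*(-6.12*exp(2*b) - 3.73*exp(b))/(3.06*exp(2*b) + 3.73*exp(b) + 1.66)^2 - 1.97*exp(b)/(3.06*exp(2*b) + 3.73*exp(b) + 1.66) = (6.0282*exp(2*b) - 2.6928*exp(b) - 4.9114)*exp(b)/(9.3636*exp(4*b) + 22.8276*exp(3*b) + 24.0721*exp(2*b) + 12.3836*exp(b) + 2.7556)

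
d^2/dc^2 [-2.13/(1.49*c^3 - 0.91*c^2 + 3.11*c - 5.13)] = ((19.0422*c - 3.8766)*(1.49*c^3 - 0.91*c^2 + 3.11*c - 5.13) - 2.13*(4.47*c^2 - 1.82*c + 3.11)*(8.94*c^2 - 3.64*c + 6.22))/(1.49*c^3 - 0.91*c^2 + 3.11*c - 5.13)^3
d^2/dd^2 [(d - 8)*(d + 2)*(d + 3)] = 6*d - 6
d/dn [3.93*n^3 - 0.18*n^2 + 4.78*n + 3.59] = 11.79*n^2 - 0.36*n + 4.78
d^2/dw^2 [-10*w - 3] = 0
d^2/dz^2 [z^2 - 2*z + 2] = 2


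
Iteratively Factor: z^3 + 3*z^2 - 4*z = (z + 4)*(z^2 - z) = z*(z + 4)*(z - 1)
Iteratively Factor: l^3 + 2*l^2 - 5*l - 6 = (l - 2)*(l^2 + 4*l + 3) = (l - 2)*(l + 1)*(l + 3)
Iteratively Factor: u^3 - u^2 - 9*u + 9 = (u - 1)*(u^2 - 9) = (u - 3)*(u - 1)*(u + 3)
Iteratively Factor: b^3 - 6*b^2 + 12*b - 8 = (b - 2)*(b^2 - 4*b + 4) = (b - 2)^2*(b - 2)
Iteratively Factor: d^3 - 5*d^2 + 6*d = (d - 3)*(d^2 - 2*d) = d*(d - 3)*(d - 2)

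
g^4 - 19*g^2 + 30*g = g*(g - 3)*(g - 2)*(g + 5)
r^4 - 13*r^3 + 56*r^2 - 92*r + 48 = (r - 6)*(r - 4)*(r - 2)*(r - 1)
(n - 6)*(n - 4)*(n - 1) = n^3 - 11*n^2 + 34*n - 24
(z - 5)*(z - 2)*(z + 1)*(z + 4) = z^4 - 2*z^3 - 21*z^2 + 22*z + 40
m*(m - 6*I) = m^2 - 6*I*m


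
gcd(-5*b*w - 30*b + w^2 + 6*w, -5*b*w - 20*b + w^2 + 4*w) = -5*b + w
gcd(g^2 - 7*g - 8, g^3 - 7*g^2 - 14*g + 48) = g - 8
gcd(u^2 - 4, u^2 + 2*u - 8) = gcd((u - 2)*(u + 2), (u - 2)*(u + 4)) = u - 2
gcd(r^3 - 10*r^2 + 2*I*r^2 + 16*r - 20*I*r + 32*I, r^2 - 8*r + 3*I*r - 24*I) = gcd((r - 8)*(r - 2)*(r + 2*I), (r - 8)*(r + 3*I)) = r - 8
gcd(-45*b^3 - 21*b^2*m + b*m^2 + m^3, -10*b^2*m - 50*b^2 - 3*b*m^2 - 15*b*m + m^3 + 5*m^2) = 5*b - m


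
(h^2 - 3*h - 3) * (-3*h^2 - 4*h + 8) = -3*h^4 + 5*h^3 + 29*h^2 - 12*h - 24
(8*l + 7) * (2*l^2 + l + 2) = 16*l^3 + 22*l^2 + 23*l + 14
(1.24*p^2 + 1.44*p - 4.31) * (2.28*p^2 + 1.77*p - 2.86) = 2.8272*p^4 + 5.478*p^3 - 10.8244*p^2 - 11.7471*p + 12.3266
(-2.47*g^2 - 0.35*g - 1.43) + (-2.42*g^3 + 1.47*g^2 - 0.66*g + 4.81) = -2.42*g^3 - 1.0*g^2 - 1.01*g + 3.38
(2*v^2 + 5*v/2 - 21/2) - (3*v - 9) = 2*v^2 - v/2 - 3/2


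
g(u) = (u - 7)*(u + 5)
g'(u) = 2*u - 2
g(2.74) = -32.97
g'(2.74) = 3.48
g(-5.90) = 11.61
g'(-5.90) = -13.80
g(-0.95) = -32.20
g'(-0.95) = -3.90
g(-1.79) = -28.22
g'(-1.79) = -5.58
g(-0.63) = -33.34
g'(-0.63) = -3.26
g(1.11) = -35.99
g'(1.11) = 0.22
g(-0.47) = -33.84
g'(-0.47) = -2.94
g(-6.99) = 27.84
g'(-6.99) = -15.98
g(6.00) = -11.00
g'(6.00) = 10.00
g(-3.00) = -20.00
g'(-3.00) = -8.00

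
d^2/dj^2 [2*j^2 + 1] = 4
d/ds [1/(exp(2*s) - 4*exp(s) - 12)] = 2*(2 - exp(s))*exp(s)/(-exp(2*s) + 4*exp(s) + 12)^2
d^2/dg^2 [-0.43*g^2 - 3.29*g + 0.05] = -0.860000000000000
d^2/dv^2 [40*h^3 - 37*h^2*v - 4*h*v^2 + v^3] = -8*h + 6*v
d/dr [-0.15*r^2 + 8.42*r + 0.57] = 8.42 - 0.3*r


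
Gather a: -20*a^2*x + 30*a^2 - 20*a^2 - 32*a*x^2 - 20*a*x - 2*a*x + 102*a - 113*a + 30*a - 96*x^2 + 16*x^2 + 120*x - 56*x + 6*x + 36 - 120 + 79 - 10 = a^2*(10 - 20*x) + a*(-32*x^2 - 22*x + 19) - 80*x^2 + 70*x - 15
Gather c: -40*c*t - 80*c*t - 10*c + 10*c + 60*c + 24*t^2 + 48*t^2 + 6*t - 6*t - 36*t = c*(60 - 120*t) + 72*t^2 - 36*t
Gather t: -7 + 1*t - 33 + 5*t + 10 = 6*t - 30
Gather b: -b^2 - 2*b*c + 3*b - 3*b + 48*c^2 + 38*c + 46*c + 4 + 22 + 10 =-b^2 - 2*b*c + 48*c^2 + 84*c + 36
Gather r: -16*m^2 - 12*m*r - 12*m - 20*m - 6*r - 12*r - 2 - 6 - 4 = -16*m^2 - 32*m + r*(-12*m - 18) - 12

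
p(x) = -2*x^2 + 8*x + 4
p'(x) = 8 - 4*x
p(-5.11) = -89.10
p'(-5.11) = 28.44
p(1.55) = 11.60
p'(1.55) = 1.80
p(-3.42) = -46.75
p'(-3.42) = 21.68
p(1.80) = 11.92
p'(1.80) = 0.80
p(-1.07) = -6.85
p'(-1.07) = 12.28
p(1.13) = 10.49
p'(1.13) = 3.48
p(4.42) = 0.29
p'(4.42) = -9.68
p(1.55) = 11.60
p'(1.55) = 1.80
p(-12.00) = -380.00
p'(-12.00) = 56.00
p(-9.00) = -230.00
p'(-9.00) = 44.00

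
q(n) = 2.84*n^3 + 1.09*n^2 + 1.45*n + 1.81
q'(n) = 8.52*n^2 + 2.18*n + 1.45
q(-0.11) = 1.66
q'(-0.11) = 1.31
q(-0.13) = 1.63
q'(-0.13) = 1.31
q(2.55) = 59.69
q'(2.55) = 62.41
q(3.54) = 146.59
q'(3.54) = 115.94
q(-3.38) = -100.30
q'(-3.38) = 91.42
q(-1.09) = -2.15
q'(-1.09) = 9.20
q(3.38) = 128.83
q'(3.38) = 106.15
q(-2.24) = -27.89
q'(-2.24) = 39.32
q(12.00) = 5083.69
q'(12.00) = 1254.49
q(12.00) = 5083.69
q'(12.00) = 1254.49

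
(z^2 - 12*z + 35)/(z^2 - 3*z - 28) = (z - 5)/(z + 4)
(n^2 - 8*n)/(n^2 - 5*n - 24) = n/(n + 3)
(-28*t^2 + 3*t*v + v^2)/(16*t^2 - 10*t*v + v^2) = (-28*t^2 + 3*t*v + v^2)/(16*t^2 - 10*t*v + v^2)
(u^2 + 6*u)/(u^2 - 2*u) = (u + 6)/(u - 2)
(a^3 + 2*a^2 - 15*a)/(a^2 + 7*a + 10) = a*(a - 3)/(a + 2)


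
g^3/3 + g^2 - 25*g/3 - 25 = (g/3 + 1)*(g - 5)*(g + 5)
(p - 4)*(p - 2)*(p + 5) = p^3 - p^2 - 22*p + 40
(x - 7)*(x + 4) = x^2 - 3*x - 28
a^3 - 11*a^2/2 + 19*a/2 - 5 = (a - 5/2)*(a - 2)*(a - 1)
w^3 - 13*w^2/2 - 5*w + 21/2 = (w - 7)*(w - 1)*(w + 3/2)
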